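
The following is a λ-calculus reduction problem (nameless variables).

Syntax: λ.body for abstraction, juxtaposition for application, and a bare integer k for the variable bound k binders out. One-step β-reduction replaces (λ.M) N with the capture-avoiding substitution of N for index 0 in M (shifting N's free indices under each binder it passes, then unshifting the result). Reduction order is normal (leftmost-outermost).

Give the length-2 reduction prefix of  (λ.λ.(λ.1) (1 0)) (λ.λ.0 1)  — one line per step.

Answer: after 2 steps: λ.0

Reduction:
  start: (λ.λ.(λ.1) (1 0)) (λ.λ.0 1)
  →1  λ.(λ.1) ((λ.λ.0 1) 0)
  →2  λ.0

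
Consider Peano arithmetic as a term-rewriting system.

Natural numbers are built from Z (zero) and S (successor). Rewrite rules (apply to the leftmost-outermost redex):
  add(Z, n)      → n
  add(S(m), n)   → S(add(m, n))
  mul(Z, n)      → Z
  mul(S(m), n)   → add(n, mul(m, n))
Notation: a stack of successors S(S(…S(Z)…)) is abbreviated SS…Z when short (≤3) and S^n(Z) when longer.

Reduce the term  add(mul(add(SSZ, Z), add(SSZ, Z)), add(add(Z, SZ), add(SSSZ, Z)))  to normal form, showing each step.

Answer: normal form = S^8(Z)  (in 30 steps)

Derivation:
  start: add(mul(add(SSZ, Z), add(SSZ, Z)), add(add(Z, SZ), add(SSSZ, Z)))
  step 1: add(mul(S(add(SZ, Z)), add(SSZ, Z)), add(add(Z, SZ), add(SSSZ, Z)))
  step 2: add(add(add(SSZ, Z), mul(add(SZ, Z), add(SSZ, Z))), add(add(Z, SZ), add(SSSZ, Z)))
  step 3: add(add(S(add(SZ, Z)), mul(add(SZ, Z), add(SSZ, Z))), add(add(Z, SZ), add(SSSZ, Z)))
  step 4: add(S(add(add(SZ, Z), mul(add(SZ, Z), add(SSZ, Z)))), add(add(Z, SZ), add(SSSZ, Z)))
  step 5: S(add(add(add(SZ, Z), mul(add(SZ, Z), add(SSZ, Z))), add(add(Z, SZ), add(SSSZ, Z))))
  step 6: S(add(add(S(add(Z, Z)), mul(add(SZ, Z), add(SSZ, Z))), add(add(Z, SZ), add(SSSZ, Z))))
  step 7: S(add(S(add(add(Z, Z), mul(add(SZ, Z), add(SSZ, Z)))), add(add(Z, SZ), add(SSSZ, Z))))
  step 8: S(S(add(add(add(Z, Z), mul(add(SZ, Z), add(SSZ, Z))), add(add(Z, SZ), add(SSSZ, Z)))))
  step 9: S(S(add(add(Z, mul(add(SZ, Z), add(SSZ, Z))), add(add(Z, SZ), add(SSSZ, Z)))))
  step 10: S(S(add(mul(add(SZ, Z), add(SSZ, Z)), add(add(Z, SZ), add(SSSZ, Z)))))
  step 11: S(S(add(mul(S(add(Z, Z)), add(SSZ, Z)), add(add(Z, SZ), add(SSSZ, Z)))))
  step 12: S(S(add(add(add(SSZ, Z), mul(add(Z, Z), add(SSZ, Z))), add(add(Z, SZ), add(SSSZ, Z)))))
  step 13: S(S(add(add(S(add(SZ, Z)), mul(add(Z, Z), add(SSZ, Z))), add(add(Z, SZ), add(SSSZ, Z)))))
  step 14: S(S(add(S(add(add(SZ, Z), mul(add(Z, Z), add(SSZ, Z)))), add(add(Z, SZ), add(SSSZ, Z)))))
  step 15: S(S(S(add(add(add(SZ, Z), mul(add(Z, Z), add(SSZ, Z))), add(add(Z, SZ), add(SSSZ, Z))))))
  step 16: S(S(S(add(add(S(add(Z, Z)), mul(add(Z, Z), add(SSZ, Z))), add(add(Z, SZ), add(SSSZ, Z))))))
  step 17: S(S(S(add(S(add(add(Z, Z), mul(add(Z, Z), add(SSZ, Z)))), add(add(Z, SZ), add(SSSZ, Z))))))
  step 18: S(S(S(S(add(add(add(Z, Z), mul(add(Z, Z), add(SSZ, Z))), add(add(Z, SZ), add(SSSZ, Z)))))))
  step 19: S(S(S(S(add(add(Z, mul(add(Z, Z), add(SSZ, Z))), add(add(Z, SZ), add(SSSZ, Z)))))))
  step 20: S(S(S(S(add(mul(add(Z, Z), add(SSZ, Z)), add(add(Z, SZ), add(SSSZ, Z)))))))
  step 21: S(S(S(S(add(mul(Z, add(SSZ, Z)), add(add(Z, SZ), add(SSSZ, Z)))))))
  step 22: S(S(S(S(add(Z, add(add(Z, SZ), add(SSSZ, Z)))))))
  step 23: S(S(S(S(add(add(Z, SZ), add(SSSZ, Z))))))
  step 24: S(S(S(S(add(SZ, add(SSSZ, Z))))))
  step 25: S(S(S(S(S(add(Z, add(SSSZ, Z)))))))
  step 26: S(S(S(S(S(add(SSSZ, Z))))))
  step 27: S(S(S(S(S(S(add(SSZ, Z)))))))
  step 28: S(S(S(S(S(S(S(add(SZ, Z))))))))
  step 29: S(S(S(S(S(S(S(S(add(Z, Z)))))))))
  step 30: S^8(Z)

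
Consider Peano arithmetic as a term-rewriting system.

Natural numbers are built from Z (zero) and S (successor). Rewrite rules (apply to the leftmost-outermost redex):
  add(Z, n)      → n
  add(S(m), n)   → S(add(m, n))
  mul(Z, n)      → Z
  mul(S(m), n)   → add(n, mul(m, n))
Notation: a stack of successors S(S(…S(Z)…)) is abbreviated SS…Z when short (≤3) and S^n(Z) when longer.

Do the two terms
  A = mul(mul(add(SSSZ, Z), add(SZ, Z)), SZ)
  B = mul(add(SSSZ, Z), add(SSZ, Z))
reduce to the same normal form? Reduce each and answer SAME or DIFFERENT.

Term A:
  start: mul(mul(add(SSSZ, Z), add(SZ, Z)), SZ)
  →1  mul(mul(S(add(SSZ, Z)), add(SZ, Z)), SZ)
  →2  mul(add(add(SZ, Z), mul(add(SSZ, Z), add(SZ, Z))), SZ)
  →3  mul(add(S(add(Z, Z)), mul(add(SSZ, Z), add(SZ, Z))), SZ)
  →4  mul(S(add(add(Z, Z), mul(add(SSZ, Z), add(SZ, Z)))), SZ)
  →5  add(SZ, mul(add(add(Z, Z), mul(add(SSZ, Z), add(SZ, Z))), SZ))
  →6  S(add(Z, mul(add(add(Z, Z), mul(add(SSZ, Z), add(SZ, Z))), SZ)))
  →7  S(mul(add(add(Z, Z), mul(add(SSZ, Z), add(SZ, Z))), SZ))
  →8  S(mul(add(Z, mul(add(SSZ, Z), add(SZ, Z))), SZ))
  →9  S(mul(mul(add(SSZ, Z), add(SZ, Z)), SZ))
  →10  S(mul(mul(S(add(SZ, Z)), add(SZ, Z)), SZ))
  →11  S(mul(add(add(SZ, Z), mul(add(SZ, Z), add(SZ, Z))), SZ))
  →12  S(mul(add(S(add(Z, Z)), mul(add(SZ, Z), add(SZ, Z))), SZ))
  →13  S(mul(S(add(add(Z, Z), mul(add(SZ, Z), add(SZ, Z)))), SZ))
  →14  S(add(SZ, mul(add(add(Z, Z), mul(add(SZ, Z), add(SZ, Z))), SZ)))
  →15  S(S(add(Z, mul(add(add(Z, Z), mul(add(SZ, Z), add(SZ, Z))), SZ))))
  →16  S(S(mul(add(add(Z, Z), mul(add(SZ, Z), add(SZ, Z))), SZ)))
  →17  S(S(mul(add(Z, mul(add(SZ, Z), add(SZ, Z))), SZ)))
  →18  S(S(mul(mul(add(SZ, Z), add(SZ, Z)), SZ)))
  →19  S(S(mul(mul(S(add(Z, Z)), add(SZ, Z)), SZ)))
  →20  S(S(mul(add(add(SZ, Z), mul(add(Z, Z), add(SZ, Z))), SZ)))
  →21  S(S(mul(add(S(add(Z, Z)), mul(add(Z, Z), add(SZ, Z))), SZ)))
  →22  S(S(mul(S(add(add(Z, Z), mul(add(Z, Z), add(SZ, Z)))), SZ)))
  →23  S(S(add(SZ, mul(add(add(Z, Z), mul(add(Z, Z), add(SZ, Z))), SZ))))
  →24  S(S(S(add(Z, mul(add(add(Z, Z), mul(add(Z, Z), add(SZ, Z))), SZ)))))
  →25  S(S(S(mul(add(add(Z, Z), mul(add(Z, Z), add(SZ, Z))), SZ))))
  →26  S(S(S(mul(add(Z, mul(add(Z, Z), add(SZ, Z))), SZ))))
  →27  S(S(S(mul(mul(add(Z, Z), add(SZ, Z)), SZ))))
  →28  S(S(S(mul(mul(Z, add(SZ, Z)), SZ))))
  →29  S(S(S(mul(Z, SZ))))
  →30  SSSZ

Term B:
  start: mul(add(SSSZ, Z), add(SSZ, Z))
  →1  mul(S(add(SSZ, Z)), add(SSZ, Z))
  →2  add(add(SSZ, Z), mul(add(SSZ, Z), add(SSZ, Z)))
  →3  add(S(add(SZ, Z)), mul(add(SSZ, Z), add(SSZ, Z)))
  →4  S(add(add(SZ, Z), mul(add(SSZ, Z), add(SSZ, Z))))
  →5  S(add(S(add(Z, Z)), mul(add(SSZ, Z), add(SSZ, Z))))
  →6  S(S(add(add(Z, Z), mul(add(SSZ, Z), add(SSZ, Z)))))
  →7  S(S(add(Z, mul(add(SSZ, Z), add(SSZ, Z)))))
  →8  S(S(mul(add(SSZ, Z), add(SSZ, Z))))
  →9  S(S(mul(S(add(SZ, Z)), add(SSZ, Z))))
  →10  S(S(add(add(SSZ, Z), mul(add(SZ, Z), add(SSZ, Z)))))
  →11  S(S(add(S(add(SZ, Z)), mul(add(SZ, Z), add(SSZ, Z)))))
  →12  S(S(S(add(add(SZ, Z), mul(add(SZ, Z), add(SSZ, Z))))))
  →13  S(S(S(add(S(add(Z, Z)), mul(add(SZ, Z), add(SSZ, Z))))))
  →14  S(S(S(S(add(add(Z, Z), mul(add(SZ, Z), add(SSZ, Z)))))))
  →15  S(S(S(S(add(Z, mul(add(SZ, Z), add(SSZ, Z)))))))
  →16  S(S(S(S(mul(add(SZ, Z), add(SSZ, Z))))))
  →17  S(S(S(S(mul(S(add(Z, Z)), add(SSZ, Z))))))
  →18  S(S(S(S(add(add(SSZ, Z), mul(add(Z, Z), add(SSZ, Z)))))))
  →19  S(S(S(S(add(S(add(SZ, Z)), mul(add(Z, Z), add(SSZ, Z)))))))
  →20  S(S(S(S(S(add(add(SZ, Z), mul(add(Z, Z), add(SSZ, Z))))))))
  →21  S(S(S(S(S(add(S(add(Z, Z)), mul(add(Z, Z), add(SSZ, Z))))))))
  →22  S(S(S(S(S(S(add(add(Z, Z), mul(add(Z, Z), add(SSZ, Z)))))))))
  →23  S(S(S(S(S(S(add(Z, mul(add(Z, Z), add(SSZ, Z)))))))))
  →24  S(S(S(S(S(S(mul(add(Z, Z), add(SSZ, Z))))))))
  →25  S(S(S(S(S(S(mul(Z, add(SSZ, Z))))))))
  →26  S^6(Z)

Answer: DIFFERENT — A ⇓ SSSZ, B ⇓ S^6(Z)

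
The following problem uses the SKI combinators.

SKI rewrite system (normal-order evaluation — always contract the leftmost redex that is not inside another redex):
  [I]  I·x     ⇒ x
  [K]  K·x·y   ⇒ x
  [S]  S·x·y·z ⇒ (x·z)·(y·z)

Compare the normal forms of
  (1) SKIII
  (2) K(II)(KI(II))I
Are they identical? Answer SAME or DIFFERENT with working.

Term A:
  start: SKIII
  →1  KI(II)I
  →2  II
  →3  I

Term B:
  start: K(II)(KI(II))I
  →1  III
  →2  II
  →3  I

Answer: SAME — A ⇓ I, B ⇓ I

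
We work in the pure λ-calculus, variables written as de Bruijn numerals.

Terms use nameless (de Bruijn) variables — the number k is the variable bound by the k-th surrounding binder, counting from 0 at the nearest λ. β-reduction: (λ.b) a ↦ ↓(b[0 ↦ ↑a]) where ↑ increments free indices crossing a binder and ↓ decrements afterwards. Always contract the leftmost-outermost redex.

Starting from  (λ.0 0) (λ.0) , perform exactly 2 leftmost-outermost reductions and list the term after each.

  start: (λ.0 0) (λ.0)
  step 1: (λ.0) (λ.0)
  step 2: λ.0

Answer: after 2 steps: λ.0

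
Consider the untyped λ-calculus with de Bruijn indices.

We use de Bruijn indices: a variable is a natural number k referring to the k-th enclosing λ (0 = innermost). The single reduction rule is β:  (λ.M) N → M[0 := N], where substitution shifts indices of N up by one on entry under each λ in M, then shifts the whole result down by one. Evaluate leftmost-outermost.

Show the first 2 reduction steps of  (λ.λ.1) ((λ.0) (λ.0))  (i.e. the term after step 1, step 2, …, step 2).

  start: (λ.λ.1) ((λ.0) (λ.0))
  [1] λ.(λ.0) (λ.0)
  [2] λ.λ.0

Answer: after 2 steps: λ.λ.0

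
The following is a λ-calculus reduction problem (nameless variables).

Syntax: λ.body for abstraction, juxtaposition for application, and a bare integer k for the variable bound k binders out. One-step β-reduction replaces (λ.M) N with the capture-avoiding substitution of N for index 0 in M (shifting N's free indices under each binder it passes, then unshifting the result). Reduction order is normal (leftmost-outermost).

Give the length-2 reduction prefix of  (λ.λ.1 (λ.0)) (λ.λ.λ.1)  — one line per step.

  start: (λ.λ.1 (λ.0)) (λ.λ.λ.1)
  →1  λ.(λ.λ.λ.1) (λ.0)
  →2  λ.λ.λ.1

Answer: after 2 steps: λ.λ.λ.1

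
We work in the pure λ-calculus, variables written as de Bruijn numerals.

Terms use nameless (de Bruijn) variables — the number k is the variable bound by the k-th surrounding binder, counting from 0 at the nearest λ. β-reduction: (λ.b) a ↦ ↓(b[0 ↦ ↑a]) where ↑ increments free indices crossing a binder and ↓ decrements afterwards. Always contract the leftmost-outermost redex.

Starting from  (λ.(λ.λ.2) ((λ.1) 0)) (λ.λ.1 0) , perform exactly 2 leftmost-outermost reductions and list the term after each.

Answer: after 2 steps: λ.λ.λ.1 0

Working:
  start: (λ.(λ.λ.2) ((λ.1) 0)) (λ.λ.1 0)
  →1  (λ.λ.λ.λ.1 0) ((λ.λ.λ.1 0) (λ.λ.1 0))
  →2  λ.λ.λ.1 0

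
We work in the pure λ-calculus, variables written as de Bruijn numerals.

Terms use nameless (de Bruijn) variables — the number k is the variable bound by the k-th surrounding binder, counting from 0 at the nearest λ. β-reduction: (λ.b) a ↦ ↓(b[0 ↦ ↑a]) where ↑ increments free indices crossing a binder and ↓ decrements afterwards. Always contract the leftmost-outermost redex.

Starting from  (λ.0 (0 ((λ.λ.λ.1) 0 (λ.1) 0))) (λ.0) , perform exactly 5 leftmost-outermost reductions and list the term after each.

  start: (λ.0 (0 ((λ.λ.λ.1) 0 (λ.1) 0))) (λ.0)
  →1  (λ.0) ((λ.0) ((λ.λ.λ.1) (λ.0) (λ.λ.0) (λ.0)))
  →2  (λ.0) ((λ.λ.λ.1) (λ.0) (λ.λ.0) (λ.0))
  →3  (λ.λ.λ.1) (λ.0) (λ.λ.0) (λ.0)
  →4  (λ.λ.1) (λ.λ.0) (λ.0)
  →5  (λ.λ.λ.0) (λ.0)

Answer: after 5 steps: (λ.λ.λ.0) (λ.0)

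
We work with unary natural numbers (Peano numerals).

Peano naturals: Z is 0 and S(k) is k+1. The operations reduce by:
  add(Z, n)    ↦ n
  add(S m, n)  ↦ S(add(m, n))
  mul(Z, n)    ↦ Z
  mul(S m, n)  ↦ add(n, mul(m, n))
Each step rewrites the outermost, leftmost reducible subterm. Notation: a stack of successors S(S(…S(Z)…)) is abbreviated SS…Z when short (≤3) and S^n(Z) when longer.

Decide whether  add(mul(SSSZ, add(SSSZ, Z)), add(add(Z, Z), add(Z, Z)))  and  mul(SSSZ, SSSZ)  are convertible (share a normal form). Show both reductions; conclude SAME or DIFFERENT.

Answer: SAME — A ⇓ S^9(Z), B ⇓ S^9(Z)

Derivation:
Term A:
  start: add(mul(SSSZ, add(SSSZ, Z)), add(add(Z, Z), add(Z, Z)))
  [1] add(add(add(SSSZ, Z), mul(SSZ, add(SSSZ, Z))), add(add(Z, Z), add(Z, Z)))
  [2] add(add(S(add(SSZ, Z)), mul(SSZ, add(SSSZ, Z))), add(add(Z, Z), add(Z, Z)))
  [3] add(S(add(add(SSZ, Z), mul(SSZ, add(SSSZ, Z)))), add(add(Z, Z), add(Z, Z)))
  [4] S(add(add(add(SSZ, Z), mul(SSZ, add(SSSZ, Z))), add(add(Z, Z), add(Z, Z))))
  [5] S(add(add(S(add(SZ, Z)), mul(SSZ, add(SSSZ, Z))), add(add(Z, Z), add(Z, Z))))
  [6] S(add(S(add(add(SZ, Z), mul(SSZ, add(SSSZ, Z)))), add(add(Z, Z), add(Z, Z))))
  [7] S(S(add(add(add(SZ, Z), mul(SSZ, add(SSSZ, Z))), add(add(Z, Z), add(Z, Z)))))
  [8] S(S(add(add(S(add(Z, Z)), mul(SSZ, add(SSSZ, Z))), add(add(Z, Z), add(Z, Z)))))
  [9] S(S(add(S(add(add(Z, Z), mul(SSZ, add(SSSZ, Z)))), add(add(Z, Z), add(Z, Z)))))
  [10] S(S(S(add(add(add(Z, Z), mul(SSZ, add(SSSZ, Z))), add(add(Z, Z), add(Z, Z))))))
  [11] S(S(S(add(add(Z, mul(SSZ, add(SSSZ, Z))), add(add(Z, Z), add(Z, Z))))))
  [12] S(S(S(add(mul(SSZ, add(SSSZ, Z)), add(add(Z, Z), add(Z, Z))))))
  [13] S(S(S(add(add(add(SSSZ, Z), mul(SZ, add(SSSZ, Z))), add(add(Z, Z), add(Z, Z))))))
  [14] S(S(S(add(add(S(add(SSZ, Z)), mul(SZ, add(SSSZ, Z))), add(add(Z, Z), add(Z, Z))))))
  [15] S(S(S(add(S(add(add(SSZ, Z), mul(SZ, add(SSSZ, Z)))), add(add(Z, Z), add(Z, Z))))))
  [16] S(S(S(S(add(add(add(SSZ, Z), mul(SZ, add(SSSZ, Z))), add(add(Z, Z), add(Z, Z)))))))
  [17] S(S(S(S(add(add(S(add(SZ, Z)), mul(SZ, add(SSSZ, Z))), add(add(Z, Z), add(Z, Z)))))))
  [18] S(S(S(S(add(S(add(add(SZ, Z), mul(SZ, add(SSSZ, Z)))), add(add(Z, Z), add(Z, Z)))))))
  [19] S(S(S(S(S(add(add(add(SZ, Z), mul(SZ, add(SSSZ, Z))), add(add(Z, Z), add(Z, Z))))))))
  [20] S(S(S(S(S(add(add(S(add(Z, Z)), mul(SZ, add(SSSZ, Z))), add(add(Z, Z), add(Z, Z))))))))
  [21] S(S(S(S(S(add(S(add(add(Z, Z), mul(SZ, add(SSSZ, Z)))), add(add(Z, Z), add(Z, Z))))))))
  [22] S(S(S(S(S(S(add(add(add(Z, Z), mul(SZ, add(SSSZ, Z))), add(add(Z, Z), add(Z, Z)))))))))
  [23] S(S(S(S(S(S(add(add(Z, mul(SZ, add(SSSZ, Z))), add(add(Z, Z), add(Z, Z)))))))))
  [24] S(S(S(S(S(S(add(mul(SZ, add(SSSZ, Z)), add(add(Z, Z), add(Z, Z)))))))))
  [25] S(S(S(S(S(S(add(add(add(SSSZ, Z), mul(Z, add(SSSZ, Z))), add(add(Z, Z), add(Z, Z)))))))))
  [26] S(S(S(S(S(S(add(add(S(add(SSZ, Z)), mul(Z, add(SSSZ, Z))), add(add(Z, Z), add(Z, Z)))))))))
  [27] S(S(S(S(S(S(add(S(add(add(SSZ, Z), mul(Z, add(SSSZ, Z)))), add(add(Z, Z), add(Z, Z)))))))))
  [28] S(S(S(S(S(S(S(add(add(add(SSZ, Z), mul(Z, add(SSSZ, Z))), add(add(Z, Z), add(Z, Z))))))))))
  [29] S(S(S(S(S(S(S(add(add(S(add(SZ, Z)), mul(Z, add(SSSZ, Z))), add(add(Z, Z), add(Z, Z))))))))))
  [30] S(S(S(S(S(S(S(add(S(add(add(SZ, Z), mul(Z, add(SSSZ, Z)))), add(add(Z, Z), add(Z, Z))))))))))
  [31] S(S(S(S(S(S(S(S(add(add(add(SZ, Z), mul(Z, add(SSSZ, Z))), add(add(Z, Z), add(Z, Z)))))))))))
  [32] S(S(S(S(S(S(S(S(add(add(S(add(Z, Z)), mul(Z, add(SSSZ, Z))), add(add(Z, Z), add(Z, Z)))))))))))
  [33] S(S(S(S(S(S(S(S(add(S(add(add(Z, Z), mul(Z, add(SSSZ, Z)))), add(add(Z, Z), add(Z, Z)))))))))))
  [34] S(S(S(S(S(S(S(S(S(add(add(add(Z, Z), mul(Z, add(SSSZ, Z))), add(add(Z, Z), add(Z, Z))))))))))))
  [35] S(S(S(S(S(S(S(S(S(add(add(Z, mul(Z, add(SSSZ, Z))), add(add(Z, Z), add(Z, Z))))))))))))
  [36] S(S(S(S(S(S(S(S(S(add(mul(Z, add(SSSZ, Z)), add(add(Z, Z), add(Z, Z))))))))))))
  [37] S(S(S(S(S(S(S(S(S(add(Z, add(add(Z, Z), add(Z, Z))))))))))))
  [38] S(S(S(S(S(S(S(S(S(add(add(Z, Z), add(Z, Z)))))))))))
  [39] S(S(S(S(S(S(S(S(S(add(Z, add(Z, Z)))))))))))
  [40] S(S(S(S(S(S(S(S(S(add(Z, Z))))))))))
  [41] S^9(Z)

Term B:
  start: mul(SSSZ, SSSZ)
  [1] add(SSSZ, mul(SSZ, SSSZ))
  [2] S(add(SSZ, mul(SSZ, SSSZ)))
  [3] S(S(add(SZ, mul(SSZ, SSSZ))))
  [4] S(S(S(add(Z, mul(SSZ, SSSZ)))))
  [5] S(S(S(mul(SSZ, SSSZ))))
  [6] S(S(S(add(SSSZ, mul(SZ, SSSZ)))))
  [7] S(S(S(S(add(SSZ, mul(SZ, SSSZ))))))
  [8] S(S(S(S(S(add(SZ, mul(SZ, SSSZ)))))))
  [9] S(S(S(S(S(S(add(Z, mul(SZ, SSSZ))))))))
  [10] S(S(S(S(S(S(mul(SZ, SSSZ)))))))
  [11] S(S(S(S(S(S(add(SSSZ, mul(Z, SSSZ))))))))
  [12] S(S(S(S(S(S(S(add(SSZ, mul(Z, SSSZ)))))))))
  [13] S(S(S(S(S(S(S(S(add(SZ, mul(Z, SSSZ))))))))))
  [14] S(S(S(S(S(S(S(S(S(add(Z, mul(Z, SSSZ)))))))))))
  [15] S(S(S(S(S(S(S(S(S(mul(Z, SSSZ))))))))))
  [16] S^9(Z)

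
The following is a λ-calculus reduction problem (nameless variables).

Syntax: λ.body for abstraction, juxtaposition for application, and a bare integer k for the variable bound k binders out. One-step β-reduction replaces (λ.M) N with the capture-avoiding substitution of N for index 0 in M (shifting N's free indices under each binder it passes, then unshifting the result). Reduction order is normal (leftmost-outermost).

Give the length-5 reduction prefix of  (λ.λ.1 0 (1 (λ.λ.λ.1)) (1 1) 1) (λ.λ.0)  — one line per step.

  start: (λ.λ.1 0 (1 (λ.λ.λ.1)) (1 1) 1) (λ.λ.0)
  [1] λ.(λ.λ.0) 0 ((λ.λ.0) (λ.λ.λ.1)) ((λ.λ.0) (λ.λ.0)) (λ.λ.0)
  [2] λ.(λ.0) ((λ.λ.0) (λ.λ.λ.1)) ((λ.λ.0) (λ.λ.0)) (λ.λ.0)
  [3] λ.(λ.λ.0) (λ.λ.λ.1) ((λ.λ.0) (λ.λ.0)) (λ.λ.0)
  [4] λ.(λ.0) ((λ.λ.0) (λ.λ.0)) (λ.λ.0)
  [5] λ.(λ.λ.0) (λ.λ.0) (λ.λ.0)

Answer: after 5 steps: λ.(λ.λ.0) (λ.λ.0) (λ.λ.0)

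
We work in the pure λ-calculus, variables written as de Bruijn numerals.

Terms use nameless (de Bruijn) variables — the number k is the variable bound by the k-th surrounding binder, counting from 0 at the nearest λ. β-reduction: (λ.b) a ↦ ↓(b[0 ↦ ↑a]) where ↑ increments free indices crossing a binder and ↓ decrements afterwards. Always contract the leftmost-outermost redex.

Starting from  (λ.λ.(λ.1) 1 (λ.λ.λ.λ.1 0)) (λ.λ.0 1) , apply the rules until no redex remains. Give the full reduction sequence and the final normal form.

Answer: normal form = λ.0 (λ.λ.λ.λ.1 0)  (in 2 steps)

Reduction:
  start: (λ.λ.(λ.1) 1 (λ.λ.λ.λ.1 0)) (λ.λ.0 1)
  [1] λ.(λ.1) (λ.λ.0 1) (λ.λ.λ.λ.1 0)
  [2] λ.0 (λ.λ.λ.λ.1 0)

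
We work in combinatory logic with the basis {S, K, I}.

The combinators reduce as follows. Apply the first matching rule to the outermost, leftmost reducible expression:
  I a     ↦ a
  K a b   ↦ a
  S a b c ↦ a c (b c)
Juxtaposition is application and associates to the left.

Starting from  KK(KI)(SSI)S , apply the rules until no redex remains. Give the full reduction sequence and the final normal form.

  start: KK(KI)(SSI)S
  step 1: K(SSI)S
  step 2: SSI

Answer: normal form = SSI  (in 2 steps)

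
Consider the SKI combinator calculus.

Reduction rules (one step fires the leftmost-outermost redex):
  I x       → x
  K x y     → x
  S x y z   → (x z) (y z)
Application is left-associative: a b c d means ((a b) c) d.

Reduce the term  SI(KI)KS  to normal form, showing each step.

  start: SI(KI)KS
  →1  IK(KIK)S
  →2  K(KIK)S
  →3  KIK
  →4  I

Answer: normal form = I  (in 4 steps)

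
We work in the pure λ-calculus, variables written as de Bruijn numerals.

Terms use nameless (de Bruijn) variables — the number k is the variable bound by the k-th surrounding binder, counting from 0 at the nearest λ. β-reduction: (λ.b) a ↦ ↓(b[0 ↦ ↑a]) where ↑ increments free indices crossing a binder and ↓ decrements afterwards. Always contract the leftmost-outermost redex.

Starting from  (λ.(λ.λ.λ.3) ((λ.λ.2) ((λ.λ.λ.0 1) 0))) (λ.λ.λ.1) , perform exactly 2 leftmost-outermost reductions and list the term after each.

Answer: after 2 steps: λ.λ.λ.λ.λ.1

Working:
  start: (λ.(λ.λ.λ.3) ((λ.λ.2) ((λ.λ.λ.0 1) 0))) (λ.λ.λ.1)
  →1  (λ.λ.λ.λ.λ.λ.1) ((λ.λ.λ.λ.λ.1) ((λ.λ.λ.0 1) (λ.λ.λ.1)))
  →2  λ.λ.λ.λ.λ.1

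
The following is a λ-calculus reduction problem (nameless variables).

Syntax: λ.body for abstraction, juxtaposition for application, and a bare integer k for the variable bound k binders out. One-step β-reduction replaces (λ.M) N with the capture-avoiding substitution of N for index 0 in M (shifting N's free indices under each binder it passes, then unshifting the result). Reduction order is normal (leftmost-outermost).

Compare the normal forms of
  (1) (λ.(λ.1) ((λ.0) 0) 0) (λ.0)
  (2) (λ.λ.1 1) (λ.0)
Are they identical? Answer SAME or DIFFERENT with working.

Answer: DIFFERENT — A ⇓ λ.0, B ⇓ λ.λ.0

Derivation:
Term A:
  start: (λ.(λ.1) ((λ.0) 0) 0) (λ.0)
  [1] (λ.λ.0) ((λ.0) (λ.0)) (λ.0)
  [2] (λ.0) (λ.0)
  [3] λ.0

Term B:
  start: (λ.λ.1 1) (λ.0)
  [1] λ.(λ.0) (λ.0)
  [2] λ.λ.0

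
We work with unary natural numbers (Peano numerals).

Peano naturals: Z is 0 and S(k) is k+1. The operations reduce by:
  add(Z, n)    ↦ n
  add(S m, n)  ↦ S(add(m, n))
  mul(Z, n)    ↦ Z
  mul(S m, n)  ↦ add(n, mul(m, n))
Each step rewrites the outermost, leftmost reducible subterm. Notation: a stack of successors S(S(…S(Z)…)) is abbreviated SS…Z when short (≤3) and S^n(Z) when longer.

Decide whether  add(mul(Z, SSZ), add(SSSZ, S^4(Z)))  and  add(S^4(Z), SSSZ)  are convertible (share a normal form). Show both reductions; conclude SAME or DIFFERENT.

Answer: SAME — A ⇓ S^7(Z), B ⇓ S^7(Z)

Reduction:
Term A:
  start: add(mul(Z, SSZ), add(SSSZ, S^4(Z)))
  [1] add(Z, add(SSSZ, S^4(Z)))
  [2] add(SSSZ, S^4(Z))
  [3] S(add(SSZ, S^4(Z)))
  [4] S(S(add(SZ, S^4(Z))))
  [5] S(S(S(add(Z, S^4(Z)))))
  [6] S^7(Z)

Term B:
  start: add(S^4(Z), SSSZ)
  [1] S(add(SSSZ, SSSZ))
  [2] S(S(add(SSZ, SSSZ)))
  [3] S(S(S(add(SZ, SSSZ))))
  [4] S(S(S(S(add(Z, SSSZ)))))
  [5] S^7(Z)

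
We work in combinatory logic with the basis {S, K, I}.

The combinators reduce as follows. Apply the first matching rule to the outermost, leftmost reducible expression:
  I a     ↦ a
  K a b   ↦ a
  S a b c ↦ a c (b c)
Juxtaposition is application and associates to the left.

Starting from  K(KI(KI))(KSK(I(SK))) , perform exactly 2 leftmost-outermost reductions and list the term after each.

  start: K(KI(KI))(KSK(I(SK)))
  →1  KI(KI)
  →2  I

Answer: after 2 steps: I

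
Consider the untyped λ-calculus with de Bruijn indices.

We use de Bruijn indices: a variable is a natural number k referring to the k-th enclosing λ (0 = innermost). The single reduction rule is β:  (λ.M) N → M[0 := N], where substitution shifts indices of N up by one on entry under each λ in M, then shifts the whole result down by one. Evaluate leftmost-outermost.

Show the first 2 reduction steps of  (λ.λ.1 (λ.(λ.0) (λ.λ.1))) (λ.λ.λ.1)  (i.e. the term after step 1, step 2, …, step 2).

  start: (λ.λ.1 (λ.(λ.0) (λ.λ.1))) (λ.λ.λ.1)
  [1] λ.(λ.λ.λ.1) (λ.(λ.0) (λ.λ.1))
  [2] λ.λ.λ.1

Answer: after 2 steps: λ.λ.λ.1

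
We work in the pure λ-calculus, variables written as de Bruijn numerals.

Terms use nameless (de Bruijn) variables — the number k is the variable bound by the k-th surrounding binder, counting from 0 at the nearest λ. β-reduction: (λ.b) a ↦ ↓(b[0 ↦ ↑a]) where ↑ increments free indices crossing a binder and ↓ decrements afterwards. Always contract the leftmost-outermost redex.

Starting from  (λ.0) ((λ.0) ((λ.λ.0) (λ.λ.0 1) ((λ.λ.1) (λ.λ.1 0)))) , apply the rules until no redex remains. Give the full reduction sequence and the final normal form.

Answer: normal form = λ.λ.λ.1 0  (in 5 steps)

Derivation:
  start: (λ.0) ((λ.0) ((λ.λ.0) (λ.λ.0 1) ((λ.λ.1) (λ.λ.1 0))))
  [1] (λ.0) ((λ.λ.0) (λ.λ.0 1) ((λ.λ.1) (λ.λ.1 0)))
  [2] (λ.λ.0) (λ.λ.0 1) ((λ.λ.1) (λ.λ.1 0))
  [3] (λ.0) ((λ.λ.1) (λ.λ.1 0))
  [4] (λ.λ.1) (λ.λ.1 0)
  [5] λ.λ.λ.1 0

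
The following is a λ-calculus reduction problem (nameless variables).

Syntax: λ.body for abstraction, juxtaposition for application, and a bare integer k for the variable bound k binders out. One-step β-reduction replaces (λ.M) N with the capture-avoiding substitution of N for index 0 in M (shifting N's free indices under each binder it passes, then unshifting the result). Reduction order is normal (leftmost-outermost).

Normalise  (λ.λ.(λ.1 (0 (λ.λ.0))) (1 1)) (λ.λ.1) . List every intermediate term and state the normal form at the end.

  start: (λ.λ.(λ.1 (0 (λ.λ.0))) (1 1)) (λ.λ.1)
  step 1: λ.(λ.1 (0 (λ.λ.0))) ((λ.λ.1) (λ.λ.1))
  step 2: λ.0 ((λ.λ.1) (λ.λ.1) (λ.λ.0))
  step 3: λ.0 ((λ.λ.λ.1) (λ.λ.0))
  step 4: λ.0 (λ.λ.1)

Answer: normal form = λ.0 (λ.λ.1)  (in 4 steps)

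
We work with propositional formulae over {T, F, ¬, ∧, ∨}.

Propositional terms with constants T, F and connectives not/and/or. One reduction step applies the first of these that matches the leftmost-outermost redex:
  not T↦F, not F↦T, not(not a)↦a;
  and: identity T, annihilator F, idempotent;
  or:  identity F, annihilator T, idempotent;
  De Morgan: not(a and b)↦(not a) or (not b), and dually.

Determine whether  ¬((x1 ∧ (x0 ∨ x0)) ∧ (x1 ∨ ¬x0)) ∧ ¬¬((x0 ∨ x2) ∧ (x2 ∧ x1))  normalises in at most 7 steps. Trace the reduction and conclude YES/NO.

  start: ¬((x1 ∧ (x0 ∨ x0)) ∧ (x1 ∨ ¬x0)) ∧ ¬¬((x0 ∨ x2) ∧ (x2 ∧ x1))
  step 1: (¬(x1 ∧ (x0 ∨ x0)) ∨ ¬(x1 ∨ ¬x0)) ∧ ¬¬((x0 ∨ x2) ∧ (x2 ∧ x1))
  step 2: ((¬x1 ∨ ¬(x0 ∨ x0)) ∨ ¬(x1 ∨ ¬x0)) ∧ ¬¬((x0 ∨ x2) ∧ (x2 ∧ x1))
  step 3: ((¬x1 ∨ (¬x0 ∧ ¬x0)) ∨ ¬(x1 ∨ ¬x0)) ∧ ¬¬((x0 ∨ x2) ∧ (x2 ∧ x1))
  step 4: ((¬x1 ∨ ¬x0) ∨ ¬(x1 ∨ ¬x0)) ∧ ¬¬((x0 ∨ x2) ∧ (x2 ∧ x1))
  step 5: ((¬x1 ∨ ¬x0) ∨ (¬x1 ∧ ¬¬x0)) ∧ ¬¬((x0 ∨ x2) ∧ (x2 ∧ x1))
  step 6: ((¬x1 ∨ ¬x0) ∨ (¬x1 ∧ x0)) ∧ ¬¬((x0 ∨ x2) ∧ (x2 ∧ x1))
  step 7: ((¬x1 ∨ ¬x0) ∨ (¬x1 ∧ x0)) ∧ ((x0 ∨ x2) ∧ (x2 ∧ x1))

Answer: YES — reaches normal form ((¬x1 ∨ ¬x0) ∨ (¬x1 ∧ x0)) ∧ ((x0 ∨ x2) ∧ (x2 ∧ x1)) in 7 ≤ 7 steps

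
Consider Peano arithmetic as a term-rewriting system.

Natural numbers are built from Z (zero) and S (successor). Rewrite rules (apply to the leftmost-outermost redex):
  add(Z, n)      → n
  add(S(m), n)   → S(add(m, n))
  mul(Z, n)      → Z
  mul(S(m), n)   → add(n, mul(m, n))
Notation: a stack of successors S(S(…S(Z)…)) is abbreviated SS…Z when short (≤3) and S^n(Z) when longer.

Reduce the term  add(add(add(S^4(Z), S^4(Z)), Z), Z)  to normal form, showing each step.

Answer: normal form = S^8(Z)  (in 23 steps)

Derivation:
  start: add(add(add(S^4(Z), S^4(Z)), Z), Z)
  →1  add(add(S(add(SSSZ, S^4(Z))), Z), Z)
  →2  add(S(add(add(SSSZ, S^4(Z)), Z)), Z)
  →3  S(add(add(add(SSSZ, S^4(Z)), Z), Z))
  →4  S(add(add(S(add(SSZ, S^4(Z))), Z), Z))
  →5  S(add(S(add(add(SSZ, S^4(Z)), Z)), Z))
  →6  S(S(add(add(add(SSZ, S^4(Z)), Z), Z)))
  →7  S(S(add(add(S(add(SZ, S^4(Z))), Z), Z)))
  →8  S(S(add(S(add(add(SZ, S^4(Z)), Z)), Z)))
  →9  S(S(S(add(add(add(SZ, S^4(Z)), Z), Z))))
  →10  S(S(S(add(add(S(add(Z, S^4(Z))), Z), Z))))
  →11  S(S(S(add(S(add(add(Z, S^4(Z)), Z)), Z))))
  →12  S(S(S(S(add(add(add(Z, S^4(Z)), Z), Z)))))
  →13  S(S(S(S(add(add(S^4(Z), Z), Z)))))
  →14  S(S(S(S(add(S(add(SSSZ, Z)), Z)))))
  →15  S(S(S(S(S(add(add(SSSZ, Z), Z))))))
  →16  S(S(S(S(S(add(S(add(SSZ, Z)), Z))))))
  →17  S(S(S(S(S(S(add(add(SSZ, Z), Z)))))))
  →18  S(S(S(S(S(S(add(S(add(SZ, Z)), Z)))))))
  →19  S(S(S(S(S(S(S(add(add(SZ, Z), Z))))))))
  →20  S(S(S(S(S(S(S(add(S(add(Z, Z)), Z))))))))
  →21  S(S(S(S(S(S(S(S(add(add(Z, Z), Z)))))))))
  →22  S(S(S(S(S(S(S(S(add(Z, Z)))))))))
  →23  S^8(Z)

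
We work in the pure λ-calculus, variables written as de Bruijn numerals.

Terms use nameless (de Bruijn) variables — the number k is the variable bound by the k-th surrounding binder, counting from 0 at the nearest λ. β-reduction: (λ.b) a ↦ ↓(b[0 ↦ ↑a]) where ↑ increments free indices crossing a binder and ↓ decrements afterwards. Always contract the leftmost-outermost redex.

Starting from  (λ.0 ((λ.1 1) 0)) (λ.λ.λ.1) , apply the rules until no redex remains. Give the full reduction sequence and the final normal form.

  start: (λ.0 ((λ.1 1) 0)) (λ.λ.λ.1)
  →1  (λ.λ.λ.1) ((λ.(λ.λ.λ.1) (λ.λ.λ.1)) (λ.λ.λ.1))
  →2  λ.λ.1

Answer: normal form = λ.λ.1  (in 2 steps)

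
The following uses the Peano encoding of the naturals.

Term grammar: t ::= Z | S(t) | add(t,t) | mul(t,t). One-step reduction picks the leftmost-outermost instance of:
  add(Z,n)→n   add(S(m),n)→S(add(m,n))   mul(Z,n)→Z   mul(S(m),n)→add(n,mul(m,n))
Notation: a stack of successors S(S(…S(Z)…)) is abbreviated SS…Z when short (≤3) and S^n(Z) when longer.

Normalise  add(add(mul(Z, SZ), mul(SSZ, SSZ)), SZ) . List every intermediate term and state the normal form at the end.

  start: add(add(mul(Z, SZ), mul(SSZ, SSZ)), SZ)
  [1] add(add(Z, mul(SSZ, SSZ)), SZ)
  [2] add(mul(SSZ, SSZ), SZ)
  [3] add(add(SSZ, mul(SZ, SSZ)), SZ)
  [4] add(S(add(SZ, mul(SZ, SSZ))), SZ)
  [5] S(add(add(SZ, mul(SZ, SSZ)), SZ))
  [6] S(add(S(add(Z, mul(SZ, SSZ))), SZ))
  [7] S(S(add(add(Z, mul(SZ, SSZ)), SZ)))
  [8] S(S(add(mul(SZ, SSZ), SZ)))
  [9] S(S(add(add(SSZ, mul(Z, SSZ)), SZ)))
  [10] S(S(add(S(add(SZ, mul(Z, SSZ))), SZ)))
  [11] S(S(S(add(add(SZ, mul(Z, SSZ)), SZ))))
  [12] S(S(S(add(S(add(Z, mul(Z, SSZ))), SZ))))
  [13] S(S(S(S(add(add(Z, mul(Z, SSZ)), SZ)))))
  [14] S(S(S(S(add(mul(Z, SSZ), SZ)))))
  [15] S(S(S(S(add(Z, SZ)))))
  [16] S^5(Z)

Answer: normal form = S^5(Z)  (in 16 steps)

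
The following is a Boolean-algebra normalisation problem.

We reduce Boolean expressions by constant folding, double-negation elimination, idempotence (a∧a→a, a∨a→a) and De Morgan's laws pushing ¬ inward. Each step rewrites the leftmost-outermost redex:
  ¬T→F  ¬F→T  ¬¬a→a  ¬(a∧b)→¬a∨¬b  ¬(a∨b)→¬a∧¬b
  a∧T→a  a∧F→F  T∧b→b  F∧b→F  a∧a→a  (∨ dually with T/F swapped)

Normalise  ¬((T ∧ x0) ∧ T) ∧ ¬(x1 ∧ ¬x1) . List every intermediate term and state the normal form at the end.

  start: ¬((T ∧ x0) ∧ T) ∧ ¬(x1 ∧ ¬x1)
  step 1: (¬(T ∧ x0) ∨ ¬T) ∧ ¬(x1 ∧ ¬x1)
  step 2: ((¬T ∨ ¬x0) ∨ ¬T) ∧ ¬(x1 ∧ ¬x1)
  step 3: ((F ∨ ¬x0) ∨ ¬T) ∧ ¬(x1 ∧ ¬x1)
  step 4: (¬x0 ∨ ¬T) ∧ ¬(x1 ∧ ¬x1)
  step 5: (¬x0 ∨ F) ∧ ¬(x1 ∧ ¬x1)
  step 6: ¬x0 ∧ ¬(x1 ∧ ¬x1)
  step 7: ¬x0 ∧ (¬x1 ∨ ¬¬x1)
  step 8: ¬x0 ∧ (¬x1 ∨ x1)

Answer: normal form = ¬x0 ∧ (¬x1 ∨ x1)  (in 8 steps)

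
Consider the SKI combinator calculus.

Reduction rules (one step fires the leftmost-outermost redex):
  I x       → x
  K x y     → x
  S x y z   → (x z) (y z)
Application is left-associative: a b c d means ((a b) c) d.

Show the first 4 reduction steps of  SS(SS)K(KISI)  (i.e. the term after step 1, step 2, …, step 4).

Answer: after 4 steps: II

Reduction:
  start: SS(SS)K(KISI)
  step 1: SK(SSK)(KISI)
  step 2: K(KISI)(SSK(KISI))
  step 3: KISI
  step 4: II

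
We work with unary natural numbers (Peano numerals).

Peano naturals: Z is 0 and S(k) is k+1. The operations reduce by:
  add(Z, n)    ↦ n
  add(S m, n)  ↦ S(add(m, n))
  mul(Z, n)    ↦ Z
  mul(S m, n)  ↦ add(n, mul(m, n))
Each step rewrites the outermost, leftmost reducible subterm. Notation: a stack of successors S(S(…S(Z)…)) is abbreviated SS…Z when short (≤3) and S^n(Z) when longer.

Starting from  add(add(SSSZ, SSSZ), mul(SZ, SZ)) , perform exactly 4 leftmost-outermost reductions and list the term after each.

  start: add(add(SSSZ, SSSZ), mul(SZ, SZ))
  [1] add(S(add(SSZ, SSSZ)), mul(SZ, SZ))
  [2] S(add(add(SSZ, SSSZ), mul(SZ, SZ)))
  [3] S(add(S(add(SZ, SSSZ)), mul(SZ, SZ)))
  [4] S(S(add(add(SZ, SSSZ), mul(SZ, SZ))))

Answer: after 4 steps: S(S(add(add(SZ, SSSZ), mul(SZ, SZ))))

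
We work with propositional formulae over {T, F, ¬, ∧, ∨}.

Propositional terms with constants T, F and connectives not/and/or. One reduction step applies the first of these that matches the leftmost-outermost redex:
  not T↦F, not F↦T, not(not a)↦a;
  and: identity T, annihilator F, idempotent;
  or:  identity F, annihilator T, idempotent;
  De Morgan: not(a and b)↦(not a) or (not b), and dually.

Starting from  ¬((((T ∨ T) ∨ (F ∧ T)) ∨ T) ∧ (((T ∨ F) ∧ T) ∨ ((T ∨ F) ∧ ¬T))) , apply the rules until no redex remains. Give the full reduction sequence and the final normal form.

Answer: normal form = F  (in 17 steps)

Derivation:
  start: ¬((((T ∨ T) ∨ (F ∧ T)) ∨ T) ∧ (((T ∨ F) ∧ T) ∨ ((T ∨ F) ∧ ¬T)))
  [1] ¬(((T ∨ T) ∨ (F ∧ T)) ∨ T) ∨ ¬(((T ∨ F) ∧ T) ∨ ((T ∨ F) ∧ ¬T))
  [2] (¬((T ∨ T) ∨ (F ∧ T)) ∧ ¬T) ∨ ¬(((T ∨ F) ∧ T) ∨ ((T ∨ F) ∧ ¬T))
  [3] ((¬(T ∨ T) ∧ ¬(F ∧ T)) ∧ ¬T) ∨ ¬(((T ∨ F) ∧ T) ∨ ((T ∨ F) ∧ ¬T))
  [4] (((¬T ∧ ¬T) ∧ ¬(F ∧ T)) ∧ ¬T) ∨ ¬(((T ∨ F) ∧ T) ∨ ((T ∨ F) ∧ ¬T))
  [5] ((¬T ∧ ¬(F ∧ T)) ∧ ¬T) ∨ ¬(((T ∨ F) ∧ T) ∨ ((T ∨ F) ∧ ¬T))
  [6] ((F ∧ ¬(F ∧ T)) ∧ ¬T) ∨ ¬(((T ∨ F) ∧ T) ∨ ((T ∨ F) ∧ ¬T))
  [7] (F ∧ ¬T) ∨ ¬(((T ∨ F) ∧ T) ∨ ((T ∨ F) ∧ ¬T))
  [8] F ∨ ¬(((T ∨ F) ∧ T) ∨ ((T ∨ F) ∧ ¬T))
  [9] ¬(((T ∨ F) ∧ T) ∨ ((T ∨ F) ∧ ¬T))
  [10] ¬((T ∨ F) ∧ T) ∧ ¬((T ∨ F) ∧ ¬T)
  [11] (¬(T ∨ F) ∨ ¬T) ∧ ¬((T ∨ F) ∧ ¬T)
  [12] ((¬T ∧ ¬F) ∨ ¬T) ∧ ¬((T ∨ F) ∧ ¬T)
  [13] ((F ∧ ¬F) ∨ ¬T) ∧ ¬((T ∨ F) ∧ ¬T)
  [14] (F ∨ ¬T) ∧ ¬((T ∨ F) ∧ ¬T)
  [15] ¬T ∧ ¬((T ∨ F) ∧ ¬T)
  [16] F ∧ ¬((T ∨ F) ∧ ¬T)
  [17] F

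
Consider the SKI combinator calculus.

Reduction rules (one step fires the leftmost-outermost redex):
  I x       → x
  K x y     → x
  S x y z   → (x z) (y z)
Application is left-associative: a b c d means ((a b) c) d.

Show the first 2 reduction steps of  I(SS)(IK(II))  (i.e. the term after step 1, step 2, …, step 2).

Answer: after 2 steps: SS(K(II))

Reduction:
  start: I(SS)(IK(II))
  →1  SS(IK(II))
  →2  SS(K(II))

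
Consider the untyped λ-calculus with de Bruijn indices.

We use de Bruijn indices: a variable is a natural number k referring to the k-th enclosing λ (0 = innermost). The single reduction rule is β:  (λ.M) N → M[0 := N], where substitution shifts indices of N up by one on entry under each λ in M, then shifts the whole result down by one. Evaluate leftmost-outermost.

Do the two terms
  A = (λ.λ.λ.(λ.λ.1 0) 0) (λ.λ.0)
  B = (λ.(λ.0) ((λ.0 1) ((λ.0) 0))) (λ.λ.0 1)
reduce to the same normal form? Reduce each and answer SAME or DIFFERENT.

Term A:
  start: (λ.λ.λ.(λ.λ.1 0) 0) (λ.λ.0)
  step 1: λ.λ.(λ.λ.1 0) 0
  step 2: λ.λ.λ.1 0

Term B:
  start: (λ.(λ.0) ((λ.0 1) ((λ.0) 0))) (λ.λ.0 1)
  step 1: (λ.0) ((λ.0 (λ.λ.0 1)) ((λ.0) (λ.λ.0 1)))
  step 2: (λ.0 (λ.λ.0 1)) ((λ.0) (λ.λ.0 1))
  step 3: (λ.0) (λ.λ.0 1) (λ.λ.0 1)
  step 4: (λ.λ.0 1) (λ.λ.0 1)
  step 5: λ.0 (λ.λ.0 1)

Answer: DIFFERENT — A ⇓ λ.λ.λ.1 0, B ⇓ λ.0 (λ.λ.0 1)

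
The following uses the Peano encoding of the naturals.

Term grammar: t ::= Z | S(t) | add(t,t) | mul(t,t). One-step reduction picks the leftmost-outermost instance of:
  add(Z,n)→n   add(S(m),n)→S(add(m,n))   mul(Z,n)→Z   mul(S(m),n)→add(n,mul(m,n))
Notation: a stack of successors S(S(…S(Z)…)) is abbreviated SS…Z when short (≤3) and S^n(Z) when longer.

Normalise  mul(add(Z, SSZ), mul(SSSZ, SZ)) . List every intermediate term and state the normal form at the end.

  start: mul(add(Z, SSZ), mul(SSSZ, SZ))
  step 1: mul(SSZ, mul(SSSZ, SZ))
  step 2: add(mul(SSSZ, SZ), mul(SZ, mul(SSSZ, SZ)))
  step 3: add(add(SZ, mul(SSZ, SZ)), mul(SZ, mul(SSSZ, SZ)))
  step 4: add(S(add(Z, mul(SSZ, SZ))), mul(SZ, mul(SSSZ, SZ)))
  step 5: S(add(add(Z, mul(SSZ, SZ)), mul(SZ, mul(SSSZ, SZ))))
  step 6: S(add(mul(SSZ, SZ), mul(SZ, mul(SSSZ, SZ))))
  step 7: S(add(add(SZ, mul(SZ, SZ)), mul(SZ, mul(SSSZ, SZ))))
  step 8: S(add(S(add(Z, mul(SZ, SZ))), mul(SZ, mul(SSSZ, SZ))))
  step 9: S(S(add(add(Z, mul(SZ, SZ)), mul(SZ, mul(SSSZ, SZ)))))
  step 10: S(S(add(mul(SZ, SZ), mul(SZ, mul(SSSZ, SZ)))))
  step 11: S(S(add(add(SZ, mul(Z, SZ)), mul(SZ, mul(SSSZ, SZ)))))
  step 12: S(S(add(S(add(Z, mul(Z, SZ))), mul(SZ, mul(SSSZ, SZ)))))
  step 13: S(S(S(add(add(Z, mul(Z, SZ)), mul(SZ, mul(SSSZ, SZ))))))
  step 14: S(S(S(add(mul(Z, SZ), mul(SZ, mul(SSSZ, SZ))))))
  step 15: S(S(S(add(Z, mul(SZ, mul(SSSZ, SZ))))))
  step 16: S(S(S(mul(SZ, mul(SSSZ, SZ)))))
  step 17: S(S(S(add(mul(SSSZ, SZ), mul(Z, mul(SSSZ, SZ))))))
  step 18: S(S(S(add(add(SZ, mul(SSZ, SZ)), mul(Z, mul(SSSZ, SZ))))))
  step 19: S(S(S(add(S(add(Z, mul(SSZ, SZ))), mul(Z, mul(SSSZ, SZ))))))
  step 20: S(S(S(S(add(add(Z, mul(SSZ, SZ)), mul(Z, mul(SSSZ, SZ)))))))
  step 21: S(S(S(S(add(mul(SSZ, SZ), mul(Z, mul(SSSZ, SZ)))))))
  step 22: S(S(S(S(add(add(SZ, mul(SZ, SZ)), mul(Z, mul(SSSZ, SZ)))))))
  step 23: S(S(S(S(add(S(add(Z, mul(SZ, SZ))), mul(Z, mul(SSSZ, SZ)))))))
  step 24: S(S(S(S(S(add(add(Z, mul(SZ, SZ)), mul(Z, mul(SSSZ, SZ))))))))
  step 25: S(S(S(S(S(add(mul(SZ, SZ), mul(Z, mul(SSSZ, SZ))))))))
  step 26: S(S(S(S(S(add(add(SZ, mul(Z, SZ)), mul(Z, mul(SSSZ, SZ))))))))
  step 27: S(S(S(S(S(add(S(add(Z, mul(Z, SZ))), mul(Z, mul(SSSZ, SZ))))))))
  step 28: S(S(S(S(S(S(add(add(Z, mul(Z, SZ)), mul(Z, mul(SSSZ, SZ)))))))))
  step 29: S(S(S(S(S(S(add(mul(Z, SZ), mul(Z, mul(SSSZ, SZ)))))))))
  step 30: S(S(S(S(S(S(add(Z, mul(Z, mul(SSSZ, SZ)))))))))
  step 31: S(S(S(S(S(S(mul(Z, mul(SSSZ, SZ))))))))
  step 32: S^6(Z)

Answer: normal form = S^6(Z)  (in 32 steps)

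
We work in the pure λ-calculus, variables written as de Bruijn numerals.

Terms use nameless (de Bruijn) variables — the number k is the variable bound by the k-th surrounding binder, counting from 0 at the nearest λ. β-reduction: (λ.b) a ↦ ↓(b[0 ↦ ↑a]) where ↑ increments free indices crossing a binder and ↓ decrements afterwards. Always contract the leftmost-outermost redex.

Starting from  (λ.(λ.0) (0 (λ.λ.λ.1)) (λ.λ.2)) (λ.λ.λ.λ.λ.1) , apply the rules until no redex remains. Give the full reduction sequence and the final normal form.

  start: (λ.(λ.0) (0 (λ.λ.λ.1)) (λ.λ.2)) (λ.λ.λ.λ.λ.1)
  [1] (λ.0) ((λ.λ.λ.λ.λ.1) (λ.λ.λ.1)) (λ.λ.λ.λ.λ.λ.λ.1)
  [2] (λ.λ.λ.λ.λ.1) (λ.λ.λ.1) (λ.λ.λ.λ.λ.λ.λ.1)
  [3] (λ.λ.λ.λ.1) (λ.λ.λ.λ.λ.λ.λ.1)
  [4] λ.λ.λ.1

Answer: normal form = λ.λ.λ.1  (in 4 steps)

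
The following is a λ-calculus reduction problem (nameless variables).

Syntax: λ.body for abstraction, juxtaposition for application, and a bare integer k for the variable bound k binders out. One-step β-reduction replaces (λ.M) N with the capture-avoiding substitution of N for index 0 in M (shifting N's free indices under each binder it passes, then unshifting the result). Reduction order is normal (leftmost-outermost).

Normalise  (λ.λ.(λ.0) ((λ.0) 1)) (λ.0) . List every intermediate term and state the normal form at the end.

  start: (λ.λ.(λ.0) ((λ.0) 1)) (λ.0)
  step 1: λ.(λ.0) ((λ.0) (λ.0))
  step 2: λ.(λ.0) (λ.0)
  step 3: λ.λ.0

Answer: normal form = λ.λ.0  (in 3 steps)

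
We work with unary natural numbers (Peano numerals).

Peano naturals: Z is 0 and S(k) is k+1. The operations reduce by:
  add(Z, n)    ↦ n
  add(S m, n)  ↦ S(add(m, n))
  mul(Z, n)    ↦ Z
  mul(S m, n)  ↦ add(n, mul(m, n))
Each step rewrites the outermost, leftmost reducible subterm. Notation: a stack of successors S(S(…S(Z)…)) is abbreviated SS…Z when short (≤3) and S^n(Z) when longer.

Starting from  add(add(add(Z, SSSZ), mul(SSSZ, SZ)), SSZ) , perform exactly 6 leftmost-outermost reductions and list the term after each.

  start: add(add(add(Z, SSSZ), mul(SSSZ, SZ)), SSZ)
  [1] add(add(SSSZ, mul(SSSZ, SZ)), SSZ)
  [2] add(S(add(SSZ, mul(SSSZ, SZ))), SSZ)
  [3] S(add(add(SSZ, mul(SSSZ, SZ)), SSZ))
  [4] S(add(S(add(SZ, mul(SSSZ, SZ))), SSZ))
  [5] S(S(add(add(SZ, mul(SSSZ, SZ)), SSZ)))
  [6] S(S(add(S(add(Z, mul(SSSZ, SZ))), SSZ)))

Answer: after 6 steps: S(S(add(S(add(Z, mul(SSSZ, SZ))), SSZ)))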